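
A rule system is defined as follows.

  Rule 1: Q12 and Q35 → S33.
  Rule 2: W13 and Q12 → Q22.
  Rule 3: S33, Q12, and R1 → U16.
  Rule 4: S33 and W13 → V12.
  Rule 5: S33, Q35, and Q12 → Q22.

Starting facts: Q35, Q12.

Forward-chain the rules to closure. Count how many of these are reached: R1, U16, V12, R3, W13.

0

No rule produces R1, and it is not given.
U16 would need S33, Q12, and R1 (Rule 3), but R1 is never established.
V12 would need S33 and W13 (Rule 4), but W13 is never established.
No rule produces R3, and it is not given.
No rule produces W13, and it is not given.
None of the 5 are reached.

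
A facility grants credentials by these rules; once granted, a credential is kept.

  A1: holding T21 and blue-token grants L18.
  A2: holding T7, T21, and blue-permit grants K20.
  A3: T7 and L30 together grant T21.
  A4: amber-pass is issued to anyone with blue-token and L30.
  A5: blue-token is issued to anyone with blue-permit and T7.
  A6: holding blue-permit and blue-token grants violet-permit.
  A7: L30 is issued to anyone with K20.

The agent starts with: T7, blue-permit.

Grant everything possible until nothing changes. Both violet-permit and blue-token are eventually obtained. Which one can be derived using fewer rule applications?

blue-token: Holding blue-permit and T7 grants blue-token (A5). [1 rule application]
violet-permit: Holding blue-permit and T7 grants blue-token (A5). Holding blue-permit and blue-token grants violet-permit (A6). [2 rule applications]
blue-token needs fewer.

blue-token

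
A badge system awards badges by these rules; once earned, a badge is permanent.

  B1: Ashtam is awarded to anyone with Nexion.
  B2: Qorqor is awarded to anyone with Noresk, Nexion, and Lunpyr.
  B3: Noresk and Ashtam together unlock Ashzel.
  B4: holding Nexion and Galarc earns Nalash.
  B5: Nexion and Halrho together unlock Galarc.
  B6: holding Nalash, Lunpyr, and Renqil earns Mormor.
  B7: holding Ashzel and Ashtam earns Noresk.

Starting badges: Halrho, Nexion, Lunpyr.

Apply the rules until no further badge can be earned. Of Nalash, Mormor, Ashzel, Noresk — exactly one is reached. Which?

With Nexion and Halrho, Galarc is earned (B5).
With Nexion and Galarc, Nalash is earned (B4).
Ashzel would need Noresk and Ashtam (B3), but Noresk is never earned. Noresk would need Ashzel and Ashtam (B7), but Ashzel is never earned. Mormor would need Nalash, Lunpyr, and Renqil (B6), but Renqil is never earned.

Nalash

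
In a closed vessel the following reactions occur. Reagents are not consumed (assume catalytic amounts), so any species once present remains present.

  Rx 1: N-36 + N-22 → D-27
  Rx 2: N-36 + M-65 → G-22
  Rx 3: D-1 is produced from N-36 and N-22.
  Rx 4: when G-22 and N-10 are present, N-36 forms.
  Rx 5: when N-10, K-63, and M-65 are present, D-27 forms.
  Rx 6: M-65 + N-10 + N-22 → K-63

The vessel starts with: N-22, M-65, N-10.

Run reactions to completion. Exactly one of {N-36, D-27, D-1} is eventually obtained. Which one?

D-27

M-65, N-10, and N-22 present → K-63 forms (Rx 6).
N-10, K-63, and M-65 present → D-27 forms (Rx 5).
N-36 would need G-22 and N-10 (Rx 4), but G-22 never forms. D-1 would need N-36 and N-22 (Rx 3), but N-36 never forms.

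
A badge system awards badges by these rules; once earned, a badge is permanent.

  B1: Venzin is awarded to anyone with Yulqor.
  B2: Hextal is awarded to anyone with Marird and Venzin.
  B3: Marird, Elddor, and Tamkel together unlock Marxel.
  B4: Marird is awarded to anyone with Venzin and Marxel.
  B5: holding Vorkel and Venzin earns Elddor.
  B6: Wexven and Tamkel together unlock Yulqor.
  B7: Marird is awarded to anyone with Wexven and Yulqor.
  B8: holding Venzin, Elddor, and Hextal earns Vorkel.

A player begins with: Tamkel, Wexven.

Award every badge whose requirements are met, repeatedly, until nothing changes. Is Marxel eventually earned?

No

Marxel would need Marird, Elddor, and Tamkel (B3), but Elddor is never earned.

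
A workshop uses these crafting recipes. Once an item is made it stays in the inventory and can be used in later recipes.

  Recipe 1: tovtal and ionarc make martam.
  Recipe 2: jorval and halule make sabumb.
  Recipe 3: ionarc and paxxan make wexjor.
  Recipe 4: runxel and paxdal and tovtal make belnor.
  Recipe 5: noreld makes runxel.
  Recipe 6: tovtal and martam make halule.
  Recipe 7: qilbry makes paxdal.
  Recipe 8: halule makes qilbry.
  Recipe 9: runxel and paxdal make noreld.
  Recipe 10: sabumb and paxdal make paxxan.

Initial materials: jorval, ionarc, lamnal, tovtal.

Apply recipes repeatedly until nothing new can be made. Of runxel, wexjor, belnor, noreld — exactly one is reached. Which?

wexjor

tovtal and ionarc → martam (Recipe 1).
Using Recipe 6, tovtal and martam make halule.
halule → qilbry (Recipe 8).
Using Recipe 2, jorval and halule make sabumb.
qilbry → paxdal (Recipe 7).
Using Recipe 10, sabumb and paxdal make paxxan.
Using Recipe 3, ionarc and paxxan make wexjor.
noreld would need runxel and paxdal (Recipe 9), but runxel is never obtained. runxel would need noreld (Recipe 5), but noreld is never obtained. belnor would need runxel, paxdal, and tovtal (Recipe 4), but runxel is never obtained.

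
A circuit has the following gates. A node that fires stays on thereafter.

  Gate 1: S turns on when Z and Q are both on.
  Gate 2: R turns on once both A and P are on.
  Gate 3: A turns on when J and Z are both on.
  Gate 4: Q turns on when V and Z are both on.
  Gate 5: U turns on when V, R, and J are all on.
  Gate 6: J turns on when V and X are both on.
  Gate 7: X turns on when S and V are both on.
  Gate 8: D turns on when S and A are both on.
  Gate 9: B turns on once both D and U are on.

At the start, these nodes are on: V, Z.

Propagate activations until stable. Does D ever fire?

Gate 4: V and Z on → Q on.
Gate 1: Z and Q on → S on.
Gate 7: S and V on → X on.
V and X are on, so J turns on (Gate 6).
J and Z are on, so A turns on (Gate 3).
S and A are on, so D turns on (Gate 8).

Yes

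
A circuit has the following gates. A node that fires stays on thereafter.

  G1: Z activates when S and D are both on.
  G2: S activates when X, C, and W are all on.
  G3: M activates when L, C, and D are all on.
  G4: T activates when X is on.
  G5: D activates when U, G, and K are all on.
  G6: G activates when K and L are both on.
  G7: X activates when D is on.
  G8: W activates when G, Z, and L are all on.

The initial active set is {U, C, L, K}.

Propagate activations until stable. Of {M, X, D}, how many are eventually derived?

3

K and L are on, so G activates (G6).
U, G, and K are on, so D activates (G5).
G7: D on → X on.
G3: L, C, and D on → M on.
M: reached.
X: reached.
D: reached.
All 3 are reached.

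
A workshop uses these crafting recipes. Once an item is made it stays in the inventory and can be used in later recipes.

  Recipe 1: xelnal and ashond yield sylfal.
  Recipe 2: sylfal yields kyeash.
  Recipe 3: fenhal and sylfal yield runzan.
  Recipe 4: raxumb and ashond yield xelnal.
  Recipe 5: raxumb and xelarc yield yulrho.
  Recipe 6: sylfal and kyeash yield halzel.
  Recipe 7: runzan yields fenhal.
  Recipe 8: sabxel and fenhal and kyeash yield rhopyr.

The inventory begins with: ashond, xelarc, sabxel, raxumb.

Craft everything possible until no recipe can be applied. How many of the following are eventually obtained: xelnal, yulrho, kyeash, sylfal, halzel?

5

Using Recipe 4, raxumb and ashond make xelnal.
raxumb and xelarc → yulrho (Recipe 5).
Using Recipe 1, xelnal and ashond make sylfal.
sylfal → kyeash (Recipe 2).
Using Recipe 6, sylfal and kyeash make halzel.
xelnal: reached.
yulrho: reached.
kyeash: reached.
sylfal: reached.
halzel: reached.
All 5 are reached.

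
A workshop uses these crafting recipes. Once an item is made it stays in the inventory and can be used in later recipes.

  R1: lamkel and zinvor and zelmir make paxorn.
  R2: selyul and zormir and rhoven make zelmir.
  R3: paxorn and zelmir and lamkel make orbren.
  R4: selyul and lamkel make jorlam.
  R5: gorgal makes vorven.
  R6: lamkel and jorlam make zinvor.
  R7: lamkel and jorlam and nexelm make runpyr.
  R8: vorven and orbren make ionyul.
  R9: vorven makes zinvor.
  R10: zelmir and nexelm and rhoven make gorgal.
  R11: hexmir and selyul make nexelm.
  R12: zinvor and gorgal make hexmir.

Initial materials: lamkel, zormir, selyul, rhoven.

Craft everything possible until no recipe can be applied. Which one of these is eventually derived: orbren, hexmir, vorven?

selyul and lamkel → jorlam (R4).
selyul and zormir and rhoven → zelmir (R2).
lamkel and jorlam → zinvor (R6).
Using R1, lamkel, zinvor, and zelmir make paxorn.
Using R3, paxorn, zelmir, and lamkel make orbren.
vorven would need gorgal (R5), but gorgal is never obtained. hexmir would need zinvor and gorgal (R12), but gorgal is never obtained.

orbren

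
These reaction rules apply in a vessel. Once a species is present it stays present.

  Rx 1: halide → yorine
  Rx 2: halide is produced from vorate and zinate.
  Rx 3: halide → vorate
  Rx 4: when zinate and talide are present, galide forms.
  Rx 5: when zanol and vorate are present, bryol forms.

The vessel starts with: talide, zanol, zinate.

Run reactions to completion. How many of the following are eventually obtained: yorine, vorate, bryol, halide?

yorine would need halide (Rx 1), but halide never forms.
vorate would need halide (Rx 3), but halide never forms.
bryol would need zanol and vorate (Rx 5), but vorate never forms.
halide would need vorate and zinate (Rx 2), but vorate never forms.
None of the 4 are reached.

0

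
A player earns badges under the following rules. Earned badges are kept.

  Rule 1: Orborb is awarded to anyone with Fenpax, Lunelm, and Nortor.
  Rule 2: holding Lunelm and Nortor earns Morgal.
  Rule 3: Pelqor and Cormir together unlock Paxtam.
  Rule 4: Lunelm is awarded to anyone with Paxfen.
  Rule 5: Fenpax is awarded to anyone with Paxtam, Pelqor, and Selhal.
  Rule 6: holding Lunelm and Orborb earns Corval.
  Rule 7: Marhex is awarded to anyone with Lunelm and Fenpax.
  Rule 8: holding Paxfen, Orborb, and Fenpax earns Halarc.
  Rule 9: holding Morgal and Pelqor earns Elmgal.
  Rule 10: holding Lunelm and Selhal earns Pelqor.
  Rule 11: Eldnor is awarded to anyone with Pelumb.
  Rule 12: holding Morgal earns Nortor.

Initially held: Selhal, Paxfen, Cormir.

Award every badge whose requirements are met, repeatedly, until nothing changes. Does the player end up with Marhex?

With Paxfen, Lunelm is earned (Rule 4).
With Lunelm and Selhal, Pelqor is earned (Rule 10).
With Pelqor and Cormir, Paxtam is earned (Rule 3).
With Paxtam, Pelqor, and Selhal, Fenpax is earned (Rule 5).
With Lunelm and Fenpax, Marhex is earned (Rule 7).

Yes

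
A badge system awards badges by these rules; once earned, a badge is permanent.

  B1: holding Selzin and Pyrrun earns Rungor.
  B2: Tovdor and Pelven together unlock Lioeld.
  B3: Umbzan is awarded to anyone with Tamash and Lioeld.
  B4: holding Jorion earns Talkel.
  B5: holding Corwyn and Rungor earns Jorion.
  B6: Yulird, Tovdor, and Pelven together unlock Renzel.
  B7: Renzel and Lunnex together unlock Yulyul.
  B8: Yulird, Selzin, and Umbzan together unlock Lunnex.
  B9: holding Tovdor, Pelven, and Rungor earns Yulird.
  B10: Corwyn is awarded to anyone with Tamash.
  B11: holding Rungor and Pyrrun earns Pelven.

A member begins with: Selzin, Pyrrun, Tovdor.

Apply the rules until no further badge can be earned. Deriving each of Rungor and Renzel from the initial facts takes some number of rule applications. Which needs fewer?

Rungor: With Selzin and Pyrrun, Rungor is earned (B1). [1 rule application]
Renzel: With Selzin and Pyrrun, Rungor is earned (B1). With Rungor and Pyrrun, Pelven is earned (B11). With Tovdor, Pelven, and Rungor, Yulird is earned (B9). With Yulird, Tovdor, and Pelven, Renzel is earned (B6). [4 rule applications]
Rungor needs fewer.

Rungor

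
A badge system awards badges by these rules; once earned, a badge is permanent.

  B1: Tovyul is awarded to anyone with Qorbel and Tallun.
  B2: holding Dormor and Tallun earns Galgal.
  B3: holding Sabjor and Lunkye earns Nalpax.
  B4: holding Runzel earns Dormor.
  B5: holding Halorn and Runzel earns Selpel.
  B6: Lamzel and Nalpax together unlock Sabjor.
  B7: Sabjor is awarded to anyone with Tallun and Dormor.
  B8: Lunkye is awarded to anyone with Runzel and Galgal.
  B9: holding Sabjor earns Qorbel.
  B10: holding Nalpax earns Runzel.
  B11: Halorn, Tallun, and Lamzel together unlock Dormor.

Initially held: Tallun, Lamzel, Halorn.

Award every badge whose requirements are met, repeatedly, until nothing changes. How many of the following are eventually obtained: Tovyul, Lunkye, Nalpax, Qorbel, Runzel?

With Halorn, Tallun, and Lamzel, Dormor is earned (B11).
With Tallun and Dormor, Sabjor is earned (B7).
With Sabjor, Qorbel is earned (B9).
With Qorbel and Tallun, Tovyul is earned (B1).
Tovyul: reached.
Lunkye would need Runzel and Galgal (B8), but Runzel is never earned.
Nalpax would need Sabjor and Lunkye (B3), but Lunkye is never earned.
Qorbel: reached.
Runzel would need Nalpax (B10), but Nalpax is never earned.
Reached: Tovyul and Qorbel — 2 of the 5.

2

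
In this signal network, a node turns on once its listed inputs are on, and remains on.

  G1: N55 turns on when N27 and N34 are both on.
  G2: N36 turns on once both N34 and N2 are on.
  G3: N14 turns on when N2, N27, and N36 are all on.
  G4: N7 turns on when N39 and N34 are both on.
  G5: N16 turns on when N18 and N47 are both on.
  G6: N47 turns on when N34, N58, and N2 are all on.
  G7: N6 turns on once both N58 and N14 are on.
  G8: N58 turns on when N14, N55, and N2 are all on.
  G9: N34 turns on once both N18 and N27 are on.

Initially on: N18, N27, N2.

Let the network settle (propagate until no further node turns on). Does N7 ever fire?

No

N7 would need N39 and N34 (G4), but N39 never turns on.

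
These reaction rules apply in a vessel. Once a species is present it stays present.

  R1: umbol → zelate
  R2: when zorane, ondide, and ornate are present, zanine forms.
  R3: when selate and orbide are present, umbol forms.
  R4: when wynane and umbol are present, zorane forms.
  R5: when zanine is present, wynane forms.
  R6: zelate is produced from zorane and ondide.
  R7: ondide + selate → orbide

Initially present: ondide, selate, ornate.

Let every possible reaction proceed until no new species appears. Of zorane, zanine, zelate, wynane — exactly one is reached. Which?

zelate

ondide and selate present → orbide forms (R7).
selate and orbide present → umbol forms (R3).
umbol present → zelate forms (R1).
wynane would need zanine (R5), but zanine never forms. zorane would need wynane and umbol (R4), but wynane never forms. zanine would need zorane, ondide, and ornate (R2), but zorane never forms.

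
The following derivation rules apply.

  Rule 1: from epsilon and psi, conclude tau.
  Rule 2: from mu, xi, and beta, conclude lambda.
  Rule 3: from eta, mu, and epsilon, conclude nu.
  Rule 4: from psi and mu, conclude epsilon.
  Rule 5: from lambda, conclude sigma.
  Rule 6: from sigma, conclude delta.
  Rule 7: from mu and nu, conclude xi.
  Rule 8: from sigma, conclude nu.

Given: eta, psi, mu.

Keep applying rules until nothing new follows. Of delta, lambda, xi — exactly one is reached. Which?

xi

From psi and mu, Rule 4 gives epsilon.
From eta, mu, and epsilon, Rule 3 gives nu.
From mu and nu, Rule 7 gives xi.
lambda would need mu, xi, and beta (Rule 2), but beta is never established. delta would need sigma (Rule 6), but sigma is never established.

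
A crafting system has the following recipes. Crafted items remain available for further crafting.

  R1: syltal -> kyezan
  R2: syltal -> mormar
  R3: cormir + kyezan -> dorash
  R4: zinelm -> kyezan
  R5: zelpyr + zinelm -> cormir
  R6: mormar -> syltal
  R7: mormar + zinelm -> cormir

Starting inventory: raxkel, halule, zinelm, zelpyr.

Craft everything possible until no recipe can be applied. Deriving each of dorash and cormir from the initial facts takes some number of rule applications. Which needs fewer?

cormir

cormir: Using R5, zelpyr and zinelm make cormir. [1 rule application]
dorash: Using R4, zinelm makes kyezan. zelpyr + zinelm -> cormir (R5). cormir + kyezan -> dorash (R3). [3 rule applications]
cormir needs fewer.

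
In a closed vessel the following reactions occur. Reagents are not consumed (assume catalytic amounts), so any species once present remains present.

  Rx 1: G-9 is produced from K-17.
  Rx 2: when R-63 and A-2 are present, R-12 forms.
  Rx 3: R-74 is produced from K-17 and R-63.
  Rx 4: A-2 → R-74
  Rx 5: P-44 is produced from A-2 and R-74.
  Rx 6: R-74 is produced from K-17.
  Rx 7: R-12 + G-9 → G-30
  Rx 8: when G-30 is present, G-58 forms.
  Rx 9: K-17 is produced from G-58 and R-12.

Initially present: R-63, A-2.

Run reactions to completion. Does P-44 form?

A-2 present → R-74 forms (Rx 4).
A-2 and R-74 present → P-44 forms (Rx 5).

Yes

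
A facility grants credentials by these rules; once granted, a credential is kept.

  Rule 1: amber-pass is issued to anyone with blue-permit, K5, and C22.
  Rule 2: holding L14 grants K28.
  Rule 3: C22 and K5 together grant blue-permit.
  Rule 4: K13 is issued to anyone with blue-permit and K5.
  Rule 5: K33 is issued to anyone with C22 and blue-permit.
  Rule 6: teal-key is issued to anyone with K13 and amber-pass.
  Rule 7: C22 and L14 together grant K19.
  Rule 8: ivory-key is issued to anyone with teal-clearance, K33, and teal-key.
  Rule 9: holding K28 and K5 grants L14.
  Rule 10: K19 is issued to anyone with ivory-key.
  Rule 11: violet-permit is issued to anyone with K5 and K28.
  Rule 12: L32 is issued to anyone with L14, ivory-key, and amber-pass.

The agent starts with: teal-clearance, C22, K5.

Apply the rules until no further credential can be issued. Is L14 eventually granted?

No

L14 would need K28 and K5 (Rule 9), but K28 is never granted.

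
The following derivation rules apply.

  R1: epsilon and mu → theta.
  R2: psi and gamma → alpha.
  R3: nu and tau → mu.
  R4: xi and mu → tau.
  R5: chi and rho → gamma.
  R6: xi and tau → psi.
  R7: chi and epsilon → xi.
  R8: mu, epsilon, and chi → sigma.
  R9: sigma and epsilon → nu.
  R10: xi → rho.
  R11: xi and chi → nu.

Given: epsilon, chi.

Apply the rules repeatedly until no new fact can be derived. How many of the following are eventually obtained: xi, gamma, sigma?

chi and epsilon hold, so xi follows (R7).
xi holds, so rho follows (R10).
From chi and rho, R5 gives gamma.
xi: reached.
gamma: reached.
sigma would need mu, epsilon, and chi (R8), but mu is never established.
Reached: xi and gamma — 2 of the 3.

2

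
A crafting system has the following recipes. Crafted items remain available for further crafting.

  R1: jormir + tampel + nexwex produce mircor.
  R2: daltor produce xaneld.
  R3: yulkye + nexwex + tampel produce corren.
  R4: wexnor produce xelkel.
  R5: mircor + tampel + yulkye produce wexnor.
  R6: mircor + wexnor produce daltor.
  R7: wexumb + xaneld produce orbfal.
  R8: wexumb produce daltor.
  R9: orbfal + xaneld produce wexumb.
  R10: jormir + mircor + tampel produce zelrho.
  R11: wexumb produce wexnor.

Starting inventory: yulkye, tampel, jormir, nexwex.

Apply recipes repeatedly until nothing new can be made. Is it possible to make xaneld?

Using R1, jormir, tampel, and nexwex make mircor.
mircor + tampel + yulkye → wexnor (R5).
mircor + wexnor → daltor (R6).
Using R2, daltor makes xaneld.

Yes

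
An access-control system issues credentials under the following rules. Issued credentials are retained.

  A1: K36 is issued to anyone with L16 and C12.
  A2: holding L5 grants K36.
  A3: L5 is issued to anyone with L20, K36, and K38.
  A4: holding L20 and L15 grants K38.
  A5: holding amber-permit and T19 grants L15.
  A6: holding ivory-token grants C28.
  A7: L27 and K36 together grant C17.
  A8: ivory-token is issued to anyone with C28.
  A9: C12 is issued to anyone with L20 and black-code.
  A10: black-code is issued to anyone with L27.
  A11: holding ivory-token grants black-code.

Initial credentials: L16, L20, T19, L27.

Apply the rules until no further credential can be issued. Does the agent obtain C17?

Yes

Holding L27 grants black-code (A10).
Holding L20 and black-code grants C12 (A9).
Holding L16 and C12 grants K36 (A1).
Holding L27 and K36 grants C17 (A7).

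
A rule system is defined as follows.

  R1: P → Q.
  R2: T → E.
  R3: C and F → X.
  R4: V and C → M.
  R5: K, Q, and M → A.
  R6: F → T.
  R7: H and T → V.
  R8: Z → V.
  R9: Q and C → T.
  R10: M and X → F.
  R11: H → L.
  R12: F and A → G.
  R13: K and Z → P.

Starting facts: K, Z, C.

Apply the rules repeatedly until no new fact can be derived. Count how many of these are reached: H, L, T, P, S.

K and Z hold, so P follows (R13).
From P, R1 gives Q.
Q and C hold, so T follows (R9).
No rule produces H, and it is not given.
L would need H (R11), but H is never established.
T: reached.
P: reached.
No rule produces S, and it is not given.
Reached: T and P — 2 of the 5.

2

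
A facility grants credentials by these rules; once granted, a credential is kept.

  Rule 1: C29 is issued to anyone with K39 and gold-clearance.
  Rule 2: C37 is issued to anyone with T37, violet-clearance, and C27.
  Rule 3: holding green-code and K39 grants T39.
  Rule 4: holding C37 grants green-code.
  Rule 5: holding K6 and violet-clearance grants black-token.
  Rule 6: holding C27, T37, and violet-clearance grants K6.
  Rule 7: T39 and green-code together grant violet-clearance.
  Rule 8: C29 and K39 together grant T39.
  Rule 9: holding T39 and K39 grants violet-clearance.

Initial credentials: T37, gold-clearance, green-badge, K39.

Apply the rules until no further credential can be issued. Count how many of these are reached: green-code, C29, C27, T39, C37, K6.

2

Holding K39 and gold-clearance grants C29 (Rule 1).
Holding C29 and K39 grants T39 (Rule 8).
green-code would need C37 (Rule 4), but C37 is never granted.
C29: reached.
No rule produces C27, and it is not given.
T39: reached.
C37 would need T37, violet-clearance, and C27 (Rule 2), but C27 is never granted.
K6 would need C27, T37, and violet-clearance (Rule 6), but C27 is never granted.
Reached: C29 and T39 — 2 of the 6.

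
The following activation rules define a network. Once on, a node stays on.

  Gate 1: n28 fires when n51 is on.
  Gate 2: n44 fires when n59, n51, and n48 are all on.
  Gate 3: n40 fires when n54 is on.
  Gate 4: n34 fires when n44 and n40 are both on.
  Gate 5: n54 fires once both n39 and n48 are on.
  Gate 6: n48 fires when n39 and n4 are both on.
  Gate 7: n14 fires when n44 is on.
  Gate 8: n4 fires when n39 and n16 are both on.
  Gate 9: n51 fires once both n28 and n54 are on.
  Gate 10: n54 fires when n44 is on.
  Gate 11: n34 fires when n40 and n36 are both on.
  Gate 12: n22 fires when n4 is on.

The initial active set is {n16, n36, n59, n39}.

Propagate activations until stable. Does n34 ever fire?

Gate 8: n39 and n16 on → n4 on.
Gate 6: n39 and n4 on → n48 on.
n39 and n48 are on, so n54 fires (Gate 5).
n54 is on, so n40 fires (Gate 3).
Gate 11: n40 and n36 on → n34 on.

Yes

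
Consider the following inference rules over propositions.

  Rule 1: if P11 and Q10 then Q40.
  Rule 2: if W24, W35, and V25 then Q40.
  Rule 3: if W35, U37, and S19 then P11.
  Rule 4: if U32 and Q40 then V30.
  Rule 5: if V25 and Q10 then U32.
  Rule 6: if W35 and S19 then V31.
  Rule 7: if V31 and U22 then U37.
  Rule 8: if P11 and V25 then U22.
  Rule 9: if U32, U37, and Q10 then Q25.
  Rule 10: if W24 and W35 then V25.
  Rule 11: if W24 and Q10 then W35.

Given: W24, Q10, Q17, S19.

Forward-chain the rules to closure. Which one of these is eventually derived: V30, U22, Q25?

From W24 and Q10, Rule 11 gives W35.
W24 and W35 hold, so V25 follows (Rule 10).
V25 and Q10 hold, so U32 follows (Rule 5).
From W24, W35, and V25, Rule 2 gives Q40.
From U32 and Q40, Rule 4 gives V30.
Q25 would need U32, U37, and Q10 (Rule 9), but U37 is never established. U22 would need P11 and V25 (Rule 8), but P11 is never established.

V30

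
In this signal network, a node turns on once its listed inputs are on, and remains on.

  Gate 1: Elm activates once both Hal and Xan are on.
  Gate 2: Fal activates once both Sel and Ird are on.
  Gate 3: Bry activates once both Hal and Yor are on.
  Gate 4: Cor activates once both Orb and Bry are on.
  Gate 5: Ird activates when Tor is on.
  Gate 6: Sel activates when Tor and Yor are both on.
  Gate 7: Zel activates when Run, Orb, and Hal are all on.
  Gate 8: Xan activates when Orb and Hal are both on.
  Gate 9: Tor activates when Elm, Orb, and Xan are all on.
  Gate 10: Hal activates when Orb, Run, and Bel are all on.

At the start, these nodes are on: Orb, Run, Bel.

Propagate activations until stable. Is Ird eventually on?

Yes

Orb, Run, and Bel are on, so Hal activates (Gate 10).
Gate 8: Orb and Hal on → Xan on.
Hal and Xan are on, so Elm activates (Gate 1).
Gate 9: Elm, Orb, and Xan on → Tor on.
Tor is on, so Ird activates (Gate 5).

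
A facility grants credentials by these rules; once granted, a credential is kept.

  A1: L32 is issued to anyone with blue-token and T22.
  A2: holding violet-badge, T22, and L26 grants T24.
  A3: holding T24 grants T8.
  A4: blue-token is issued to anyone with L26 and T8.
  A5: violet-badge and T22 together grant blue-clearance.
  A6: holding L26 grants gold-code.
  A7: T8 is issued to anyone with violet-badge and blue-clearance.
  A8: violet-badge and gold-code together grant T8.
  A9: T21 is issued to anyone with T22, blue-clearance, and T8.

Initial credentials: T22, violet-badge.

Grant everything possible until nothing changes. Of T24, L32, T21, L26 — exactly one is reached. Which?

T21

Holding violet-badge and T22 grants blue-clearance (A5).
Holding violet-badge and blue-clearance grants T8 (A7).
Holding T22, blue-clearance, and T8 grants T21 (A9).
No rule produces L26, and it is not given. L32 would need blue-token and T22 (A1), but blue-token is never granted. T24 would need violet-badge, T22, and L26 (A2), but L26 is never granted.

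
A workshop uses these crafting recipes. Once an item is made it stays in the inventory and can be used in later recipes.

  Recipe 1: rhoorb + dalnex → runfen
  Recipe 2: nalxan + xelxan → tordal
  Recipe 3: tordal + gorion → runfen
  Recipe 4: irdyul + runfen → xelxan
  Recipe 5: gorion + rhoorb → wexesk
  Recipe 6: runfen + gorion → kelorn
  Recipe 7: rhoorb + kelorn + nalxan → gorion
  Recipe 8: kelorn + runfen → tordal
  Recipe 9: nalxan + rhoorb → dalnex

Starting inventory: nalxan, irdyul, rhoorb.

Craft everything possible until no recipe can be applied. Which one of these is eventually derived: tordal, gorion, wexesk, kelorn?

tordal

Using Recipe 9, nalxan and rhoorb make dalnex.
Using Recipe 1, rhoorb and dalnex make runfen.
irdyul + runfen → xelxan (Recipe 4).
nalxan + xelxan → tordal (Recipe 2).
wexesk would need gorion and rhoorb (Recipe 5), but gorion is never obtained. kelorn would need runfen and gorion (Recipe 6), but gorion is never obtained. gorion would need rhoorb, kelorn, and nalxan (Recipe 7), but kelorn is never obtained.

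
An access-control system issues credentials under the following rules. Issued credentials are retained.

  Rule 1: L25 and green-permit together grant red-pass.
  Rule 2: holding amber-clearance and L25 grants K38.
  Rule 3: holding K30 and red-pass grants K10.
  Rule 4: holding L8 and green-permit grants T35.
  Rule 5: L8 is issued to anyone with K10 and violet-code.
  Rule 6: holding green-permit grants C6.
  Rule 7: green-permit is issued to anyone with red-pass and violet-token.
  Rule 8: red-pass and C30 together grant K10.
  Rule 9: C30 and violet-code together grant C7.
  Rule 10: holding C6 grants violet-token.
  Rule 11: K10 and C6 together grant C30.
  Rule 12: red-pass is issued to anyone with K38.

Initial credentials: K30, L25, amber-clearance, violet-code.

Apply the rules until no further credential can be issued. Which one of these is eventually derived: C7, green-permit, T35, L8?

L8

Holding amber-clearance and L25 grants K38 (Rule 2).
Holding K38 grants red-pass (Rule 12).
Holding K30 and red-pass grants K10 (Rule 3).
Holding K10 and violet-code grants L8 (Rule 5).
T35 would need L8 and green-permit (Rule 4), but green-permit is never granted. C7 would need C30 and violet-code (Rule 9), but C30 is never granted. green-permit would need red-pass and violet-token (Rule 7), but violet-token is never granted.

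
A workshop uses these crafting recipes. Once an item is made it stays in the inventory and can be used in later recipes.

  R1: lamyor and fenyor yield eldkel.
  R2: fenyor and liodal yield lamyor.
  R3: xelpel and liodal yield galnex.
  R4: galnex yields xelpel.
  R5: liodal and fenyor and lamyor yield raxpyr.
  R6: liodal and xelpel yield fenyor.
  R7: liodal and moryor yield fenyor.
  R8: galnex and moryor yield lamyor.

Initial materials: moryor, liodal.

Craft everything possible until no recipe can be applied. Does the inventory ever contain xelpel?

xelpel would need galnex (R4), but galnex is never obtained.

No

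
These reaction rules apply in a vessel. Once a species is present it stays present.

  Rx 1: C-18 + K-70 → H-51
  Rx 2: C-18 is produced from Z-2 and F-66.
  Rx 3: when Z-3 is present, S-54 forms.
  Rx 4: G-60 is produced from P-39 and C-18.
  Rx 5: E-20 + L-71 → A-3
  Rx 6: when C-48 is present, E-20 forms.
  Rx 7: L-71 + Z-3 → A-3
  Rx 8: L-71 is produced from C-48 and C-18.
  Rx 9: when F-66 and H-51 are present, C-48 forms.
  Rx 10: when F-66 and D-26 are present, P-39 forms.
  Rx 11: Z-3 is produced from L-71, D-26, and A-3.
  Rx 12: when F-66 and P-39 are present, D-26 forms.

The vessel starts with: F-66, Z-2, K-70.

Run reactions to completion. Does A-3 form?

Z-2 and F-66 present → C-18 forms (Rx 2).
C-18 and K-70 present → H-51 forms (Rx 1).
F-66 and H-51 present → C-48 forms (Rx 9).
C-48 present → E-20 forms (Rx 6).
C-48 and C-18 present → L-71 forms (Rx 8).
E-20 and L-71 present → A-3 forms (Rx 5).

Yes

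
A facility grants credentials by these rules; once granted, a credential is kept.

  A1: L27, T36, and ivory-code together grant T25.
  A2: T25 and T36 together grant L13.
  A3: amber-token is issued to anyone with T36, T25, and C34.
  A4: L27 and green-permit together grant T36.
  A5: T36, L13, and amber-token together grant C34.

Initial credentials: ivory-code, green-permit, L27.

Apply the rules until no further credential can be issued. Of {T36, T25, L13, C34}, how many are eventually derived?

3

Holding L27 and green-permit grants T36 (A4).
Holding L27, T36, and ivory-code grants T25 (A1).
Holding T25 and T36 grants L13 (A2).
T36: reached.
T25: reached.
L13: reached.
C34 would need T36, L13, and amber-token (A5), but amber-token is never granted.
Reached: T36, T25, and L13 — 3 of the 4.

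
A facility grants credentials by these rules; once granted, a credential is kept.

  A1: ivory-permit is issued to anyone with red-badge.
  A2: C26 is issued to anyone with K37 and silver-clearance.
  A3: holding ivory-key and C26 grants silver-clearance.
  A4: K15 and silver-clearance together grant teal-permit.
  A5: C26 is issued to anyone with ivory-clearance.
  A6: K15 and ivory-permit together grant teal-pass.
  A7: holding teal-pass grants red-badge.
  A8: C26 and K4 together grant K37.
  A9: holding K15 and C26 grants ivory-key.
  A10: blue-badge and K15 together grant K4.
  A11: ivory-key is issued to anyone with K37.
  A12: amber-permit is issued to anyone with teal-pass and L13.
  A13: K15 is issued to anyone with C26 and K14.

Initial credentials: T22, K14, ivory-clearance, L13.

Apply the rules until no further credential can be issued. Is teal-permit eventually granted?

Holding ivory-clearance grants C26 (A5).
Holding C26 and K14 grants K15 (A13).
Holding K15 and C26 grants ivory-key (A9).
Holding ivory-key and C26 grants silver-clearance (A3).
Holding K15 and silver-clearance grants teal-permit (A4).

Yes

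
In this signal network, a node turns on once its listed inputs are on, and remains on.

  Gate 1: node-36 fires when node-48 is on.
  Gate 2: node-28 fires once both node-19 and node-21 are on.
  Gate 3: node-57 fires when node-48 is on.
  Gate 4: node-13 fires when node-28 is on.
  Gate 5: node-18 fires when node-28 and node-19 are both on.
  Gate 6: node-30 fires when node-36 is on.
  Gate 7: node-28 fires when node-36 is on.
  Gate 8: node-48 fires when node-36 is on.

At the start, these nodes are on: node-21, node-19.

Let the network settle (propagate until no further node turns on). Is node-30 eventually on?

node-30 would need node-36 (Gate 6), but node-36 never turns on.

No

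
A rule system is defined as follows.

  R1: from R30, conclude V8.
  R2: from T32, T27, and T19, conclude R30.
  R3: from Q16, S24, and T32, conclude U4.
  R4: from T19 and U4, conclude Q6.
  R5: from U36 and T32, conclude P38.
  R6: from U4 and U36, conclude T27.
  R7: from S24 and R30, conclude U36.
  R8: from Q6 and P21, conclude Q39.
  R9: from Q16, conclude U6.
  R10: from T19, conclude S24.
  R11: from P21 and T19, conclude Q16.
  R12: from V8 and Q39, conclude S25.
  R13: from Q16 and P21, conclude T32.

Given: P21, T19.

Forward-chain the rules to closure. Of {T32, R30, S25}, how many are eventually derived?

1

From P21 and T19, R11 gives Q16.
Q16 and P21 hold, so T32 follows (R13).
T32: reached.
R30 would need T32, T27, and T19 (R2), but T27 is never established.
S25 would need V8 and Q39 (R12), but V8 is never established.
Reached: T32 — 1 of the 3.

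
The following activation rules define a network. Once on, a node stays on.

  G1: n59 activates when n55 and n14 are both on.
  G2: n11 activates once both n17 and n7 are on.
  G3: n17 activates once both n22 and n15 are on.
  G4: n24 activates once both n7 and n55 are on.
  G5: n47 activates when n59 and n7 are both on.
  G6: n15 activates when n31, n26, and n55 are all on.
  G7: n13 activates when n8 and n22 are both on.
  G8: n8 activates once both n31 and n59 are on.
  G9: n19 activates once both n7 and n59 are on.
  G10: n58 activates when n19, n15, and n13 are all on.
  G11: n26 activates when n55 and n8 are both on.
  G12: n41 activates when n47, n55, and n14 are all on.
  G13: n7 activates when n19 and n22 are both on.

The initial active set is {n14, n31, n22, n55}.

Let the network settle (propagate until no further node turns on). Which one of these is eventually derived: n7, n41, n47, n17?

n55 and n14 are on, so n59 activates (G1).
G8: n31 and n59 on → n8 on.
G11: n55 and n8 on → n26 on.
G6: n31, n26, and n55 on → n15 on.
G3: n22 and n15 on → n17 on.
n7 would need n19 and n22 (G13), but n19 never turns on. n47 would need n59 and n7 (G5), but n7 never turns on. n41 would need n47, n55, and n14 (G12), but n47 never turns on.

n17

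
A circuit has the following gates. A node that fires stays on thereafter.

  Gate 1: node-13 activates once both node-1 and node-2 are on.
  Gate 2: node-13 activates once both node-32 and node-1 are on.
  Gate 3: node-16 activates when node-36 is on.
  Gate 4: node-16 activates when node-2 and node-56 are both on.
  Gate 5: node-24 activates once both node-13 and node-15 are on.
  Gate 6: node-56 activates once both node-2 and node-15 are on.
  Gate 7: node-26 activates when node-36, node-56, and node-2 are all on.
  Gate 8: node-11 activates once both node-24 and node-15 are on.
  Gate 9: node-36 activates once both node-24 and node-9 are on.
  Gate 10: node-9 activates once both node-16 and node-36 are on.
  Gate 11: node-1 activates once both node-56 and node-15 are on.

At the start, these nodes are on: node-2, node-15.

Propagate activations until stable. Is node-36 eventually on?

node-36 would need node-24 and node-9 (Gate 9), but node-9 never turns on.

No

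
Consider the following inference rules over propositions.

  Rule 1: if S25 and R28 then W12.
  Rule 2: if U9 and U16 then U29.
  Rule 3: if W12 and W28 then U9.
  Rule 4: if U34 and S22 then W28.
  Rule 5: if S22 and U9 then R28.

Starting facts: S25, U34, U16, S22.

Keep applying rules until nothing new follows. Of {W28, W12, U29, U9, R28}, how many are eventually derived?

From U34 and S22, Rule 4 gives W28.
W28: reached.
W12 would need S25 and R28 (Rule 1), but R28 is never established.
U29 would need U9 and U16 (Rule 2), but U9 is never established.
U9 would need W12 and W28 (Rule 3), but W12 is never established.
R28 would need S22 and U9 (Rule 5), but U9 is never established.
Reached: W28 — 1 of the 5.

1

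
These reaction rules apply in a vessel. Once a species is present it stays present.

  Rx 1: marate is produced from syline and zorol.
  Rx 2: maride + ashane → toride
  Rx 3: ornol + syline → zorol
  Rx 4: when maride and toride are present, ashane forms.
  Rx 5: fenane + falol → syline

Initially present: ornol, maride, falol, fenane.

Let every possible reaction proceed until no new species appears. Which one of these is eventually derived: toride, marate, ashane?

marate

fenane and falol present → syline forms (Rx 5).
ornol and syline present → zorol forms (Rx 3).
syline and zorol present → marate forms (Rx 1).
toride would need maride and ashane (Rx 2), but ashane never forms. ashane would need maride and toride (Rx 4), but toride never forms.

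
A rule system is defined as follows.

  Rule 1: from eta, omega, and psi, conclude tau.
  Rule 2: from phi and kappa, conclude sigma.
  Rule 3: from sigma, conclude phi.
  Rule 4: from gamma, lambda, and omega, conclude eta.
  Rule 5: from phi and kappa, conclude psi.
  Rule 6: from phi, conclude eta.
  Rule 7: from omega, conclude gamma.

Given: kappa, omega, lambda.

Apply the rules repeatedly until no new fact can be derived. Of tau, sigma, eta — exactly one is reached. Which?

eta

From omega, Rule 7 gives gamma.
From gamma, lambda, and omega, Rule 4 gives eta.
tau would need eta, omega, and psi (Rule 1), but psi is never established. sigma would need phi and kappa (Rule 2), but phi is never established.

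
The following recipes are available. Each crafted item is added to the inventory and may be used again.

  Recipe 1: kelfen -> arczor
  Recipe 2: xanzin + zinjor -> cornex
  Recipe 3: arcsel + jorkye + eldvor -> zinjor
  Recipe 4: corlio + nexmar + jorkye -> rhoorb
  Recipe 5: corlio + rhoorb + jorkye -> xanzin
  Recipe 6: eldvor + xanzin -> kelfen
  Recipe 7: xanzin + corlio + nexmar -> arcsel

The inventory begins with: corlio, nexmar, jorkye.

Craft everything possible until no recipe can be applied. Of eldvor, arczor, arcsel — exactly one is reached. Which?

Using Recipe 4, corlio, nexmar, and jorkye make rhoorb.
corlio + rhoorb + jorkye -> xanzin (Recipe 5).
Using Recipe 7, xanzin, corlio, and nexmar make arcsel.
No rule produces eldvor, and it is not given. arczor would need kelfen (Recipe 1), but kelfen is never obtained.

arcsel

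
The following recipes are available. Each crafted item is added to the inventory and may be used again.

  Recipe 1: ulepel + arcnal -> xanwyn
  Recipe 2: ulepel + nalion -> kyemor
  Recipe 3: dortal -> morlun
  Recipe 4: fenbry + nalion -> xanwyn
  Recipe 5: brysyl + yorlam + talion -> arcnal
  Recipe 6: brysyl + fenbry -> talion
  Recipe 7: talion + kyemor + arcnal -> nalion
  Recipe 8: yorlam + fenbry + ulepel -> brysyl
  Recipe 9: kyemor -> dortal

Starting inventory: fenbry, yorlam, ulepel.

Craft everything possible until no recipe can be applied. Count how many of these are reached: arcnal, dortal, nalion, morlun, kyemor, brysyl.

2

yorlam + fenbry + ulepel -> brysyl (Recipe 8).
brysyl + fenbry -> talion (Recipe 6).
brysyl + yorlam + talion -> arcnal (Recipe 5).
arcnal: reached.
dortal would need kyemor (Recipe 9), but kyemor is never obtained.
nalion would need talion, kyemor, and arcnal (Recipe 7), but kyemor is never obtained.
morlun would need dortal (Recipe 3), but dortal is never obtained.
kyemor would need ulepel and nalion (Recipe 2), but nalion is never obtained.
brysyl: reached.
Reached: arcnal and brysyl — 2 of the 6.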